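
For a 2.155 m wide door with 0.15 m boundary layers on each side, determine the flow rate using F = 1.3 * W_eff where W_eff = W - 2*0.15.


W_eff = 2.155 - 0.30 = 1.855 m
F = 1.3 * 1.855 = 2.4115 persons/s

2.4115 persons/s


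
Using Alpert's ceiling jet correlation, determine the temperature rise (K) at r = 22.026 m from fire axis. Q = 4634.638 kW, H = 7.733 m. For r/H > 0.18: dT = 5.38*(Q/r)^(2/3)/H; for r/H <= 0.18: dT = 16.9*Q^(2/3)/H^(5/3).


r/H = 22.026 / 7.733 = 2.8483
r/H > 0.18, so dT = 5.38*(Q/r)^(2/3)/H
Q/r = 210.42
(Q/r)^(2/3) = 35.377
dT = 5.38 * 35.377 / 7.733 = 24.612 K

24.612 K


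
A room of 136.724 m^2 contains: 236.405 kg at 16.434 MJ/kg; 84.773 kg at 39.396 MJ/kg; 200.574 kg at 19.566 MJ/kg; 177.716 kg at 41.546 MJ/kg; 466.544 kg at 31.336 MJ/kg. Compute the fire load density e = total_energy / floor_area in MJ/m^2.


Total energy = 236.405*16.434 + 84.773*39.396 + 200.574*19.566 + 177.716*41.546 + 466.544*31.336
= 3885.080 + 3339.717 + 3924.431 + 7383.389 + 14619.62
= 33152.24 MJ
e = 33152.24 / 136.724 = 242.48 MJ/m^2

242.48 MJ/m^2


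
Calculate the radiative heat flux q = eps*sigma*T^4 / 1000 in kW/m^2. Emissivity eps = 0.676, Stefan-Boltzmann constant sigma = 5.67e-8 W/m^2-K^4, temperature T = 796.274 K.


T^4 = 4.0202e+11
q = 0.676 * 5.67e-8 * 4.0202e+11 / 1000 = 15.409 kW/m^2

15.409 kW/m^2


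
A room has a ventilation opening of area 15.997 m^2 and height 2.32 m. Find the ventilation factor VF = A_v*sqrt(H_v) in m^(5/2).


sqrt(H_v) = 1.5232
VF = 15.997 * 1.5232 = 24.366 m^(5/2)

24.366 m^(5/2)


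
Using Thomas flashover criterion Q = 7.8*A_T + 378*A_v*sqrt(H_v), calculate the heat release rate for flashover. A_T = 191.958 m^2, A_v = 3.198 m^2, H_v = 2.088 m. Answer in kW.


7.8*A_T = 1497.3
sqrt(H_v) = 1.4450
378*A_v*sqrt(H_v) = 1746.8
Q = 1497.3 + 1746.8 = 3244.0 kW

3244.0 kW


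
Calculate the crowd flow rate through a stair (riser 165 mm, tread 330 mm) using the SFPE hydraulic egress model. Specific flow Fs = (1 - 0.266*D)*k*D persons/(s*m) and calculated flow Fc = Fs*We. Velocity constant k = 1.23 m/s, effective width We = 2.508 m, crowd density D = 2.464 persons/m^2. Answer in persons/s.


1 - 0.266*D = 1 - 0.266*2.464 = 0.34458
Fs = 0.34458 * 1.23 * 2.464 = 1.0443 persons/(s*m)
Fc = 1.0443 * 2.508 = 2.6191 persons/s

2.6191 persons/s


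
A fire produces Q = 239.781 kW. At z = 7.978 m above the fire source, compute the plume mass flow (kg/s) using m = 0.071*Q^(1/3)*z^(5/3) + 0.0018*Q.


Q^(1/3) = 6.2126
z^(5/3) = 31.853
First term = 0.071 * 6.2126 * 31.853 = 14.050
Second term = 0.0018 * 239.781 = 0.43161
m = 14.482 kg/s

14.482 kg/s


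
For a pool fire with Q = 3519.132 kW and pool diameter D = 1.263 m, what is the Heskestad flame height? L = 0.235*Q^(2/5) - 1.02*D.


Q^(2/5) = 26.216
0.235 * Q^(2/5) = 6.1609
1.02 * D = 1.2883
L = 4.8726 m

4.8726 m


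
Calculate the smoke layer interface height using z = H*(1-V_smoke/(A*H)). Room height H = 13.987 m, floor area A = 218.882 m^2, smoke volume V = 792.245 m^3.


V/(A*H) = 0.25878
1 - 0.25878 = 0.74122
z = 13.987 * 0.74122 = 10.367 m

10.367 m


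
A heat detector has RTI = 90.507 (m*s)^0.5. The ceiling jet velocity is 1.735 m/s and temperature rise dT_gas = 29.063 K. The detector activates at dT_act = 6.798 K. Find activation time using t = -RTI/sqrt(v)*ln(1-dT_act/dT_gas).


dT_act/dT_gas = 0.23391
ln(1 - 0.23391) = -0.26645
t = -90.507 / sqrt(1.735) * -0.26645 = 18.308 s

18.308 s


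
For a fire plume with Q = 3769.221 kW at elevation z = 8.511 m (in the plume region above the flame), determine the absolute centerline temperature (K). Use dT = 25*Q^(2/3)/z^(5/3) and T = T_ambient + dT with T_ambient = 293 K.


Q^(2/3) = 242.20
z^(5/3) = 35.479
dT = 25 * 242.20 / 35.479 = 170.66 K
T = 293 + 170.66 = 463.66 K

463.66 K


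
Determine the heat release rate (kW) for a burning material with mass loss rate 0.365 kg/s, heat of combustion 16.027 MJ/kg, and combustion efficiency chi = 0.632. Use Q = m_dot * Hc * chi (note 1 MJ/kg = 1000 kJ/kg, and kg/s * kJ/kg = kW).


Hc = 16.027 MJ/kg = 16.027 * 1000 kJ/kg = 16027 kJ/kg
Q = 0.365 kg/s * 16027 kJ/kg * 0.632 = 3697.1 kW

3697.1 kW


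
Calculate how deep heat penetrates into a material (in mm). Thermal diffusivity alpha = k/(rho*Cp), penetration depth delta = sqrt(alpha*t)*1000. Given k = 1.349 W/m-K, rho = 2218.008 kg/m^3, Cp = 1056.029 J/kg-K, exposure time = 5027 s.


alpha = 1.349 / (2218.008 * 1056.029) = 5.7593e-07 m^2/s
alpha * t = 0.0028952
delta = sqrt(0.0028952) * 1000 = 53.807 mm

53.807 mm


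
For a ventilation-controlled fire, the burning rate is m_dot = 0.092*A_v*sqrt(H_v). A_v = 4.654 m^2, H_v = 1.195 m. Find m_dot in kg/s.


sqrt(H_v) = 1.0932
m_dot = 0.092 * 4.654 * 1.0932 = 0.46806 kg/s

0.46806 kg/s


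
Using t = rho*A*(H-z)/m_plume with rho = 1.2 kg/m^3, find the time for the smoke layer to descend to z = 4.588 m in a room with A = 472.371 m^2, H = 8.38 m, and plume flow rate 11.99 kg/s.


H - z = 3.792 m
t = 1.2 * 472.371 * 3.792 / 11.99 = 179.27 s

179.27 s


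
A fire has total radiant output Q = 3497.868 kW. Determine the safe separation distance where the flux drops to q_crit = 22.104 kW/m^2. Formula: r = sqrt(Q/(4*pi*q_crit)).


4*pi*q_crit = 277.77
Q/(4*pi*q_crit) = 12.593
r = sqrt(12.593) = 3.5486 m

3.5486 m


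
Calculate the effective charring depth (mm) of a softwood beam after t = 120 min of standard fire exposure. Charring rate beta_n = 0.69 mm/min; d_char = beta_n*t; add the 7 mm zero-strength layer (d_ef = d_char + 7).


d_char = 0.69 * 120 = 82.8 mm
d_ef = 82.8 + 1.0*7 = 89.8 mm

89.8 mm


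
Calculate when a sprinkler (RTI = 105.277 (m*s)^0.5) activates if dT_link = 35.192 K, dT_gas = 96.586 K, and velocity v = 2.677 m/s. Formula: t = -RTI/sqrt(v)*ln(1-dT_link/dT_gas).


dT_link/dT_gas = 0.36436
ln(1 - 0.36436) = -0.45312
t = -105.277 / sqrt(2.677) * -0.45312 = 29.156 s

29.156 s


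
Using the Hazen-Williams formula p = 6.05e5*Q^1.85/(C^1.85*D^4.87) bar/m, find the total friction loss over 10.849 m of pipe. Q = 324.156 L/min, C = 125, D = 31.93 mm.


Q^1.85 = 44146
C^1.85 = 7573.3
D^4.87 = 2.1157e+07
p/m = 0.16669 bar/m
p_total = 0.16669 * 10.849 = 1.8085 bar

1.8085 bar


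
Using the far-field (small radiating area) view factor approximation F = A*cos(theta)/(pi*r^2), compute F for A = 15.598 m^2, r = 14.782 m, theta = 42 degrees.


cos(42 deg) = 0.74314
pi*r^2 = 686.46
F = 15.598 * 0.74314 / 686.46 = 0.016886

0.016886


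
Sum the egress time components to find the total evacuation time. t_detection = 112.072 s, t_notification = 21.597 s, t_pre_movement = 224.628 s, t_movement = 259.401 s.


Total = 112.072 + 21.597 + 224.628 + 259.401 = 617.698 s

617.698 s


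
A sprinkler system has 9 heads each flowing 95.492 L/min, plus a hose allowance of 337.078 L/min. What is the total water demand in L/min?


Sprinkler demand = 9 * 95.492 = 859.428 L/min
Total = 859.428 + 337.078 = 1196.506 L/min

1196.506 L/min


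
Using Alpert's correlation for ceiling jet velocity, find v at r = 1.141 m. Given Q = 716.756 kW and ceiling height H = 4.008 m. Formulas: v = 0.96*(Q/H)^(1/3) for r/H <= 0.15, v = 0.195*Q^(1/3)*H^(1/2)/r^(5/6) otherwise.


r/H = 1.141 / 4.008 = 0.28468
r/H > 0.15, so v = 0.195*Q^(1/3)*H^(1/2)/r^(5/6)
Q^(1/3) = 8.9493
H^(1/2) = 2.0020
r^(5/6) = 1.1162
v = 0.195 * 8.9493 * 2.0020 / 1.1162 = 3.1300 m/s

3.1300 m/s


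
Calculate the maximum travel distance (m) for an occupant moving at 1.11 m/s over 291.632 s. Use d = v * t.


d = 1.11 * 291.632 = 323.71 m

323.71 m


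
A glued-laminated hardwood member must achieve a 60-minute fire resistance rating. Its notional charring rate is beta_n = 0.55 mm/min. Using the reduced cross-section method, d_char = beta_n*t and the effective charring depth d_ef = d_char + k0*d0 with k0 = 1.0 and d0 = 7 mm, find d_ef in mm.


d_char = 0.55 * 60 = 33 mm
d_ef = 33 + 1.0*7 = 40 mm

40 mm


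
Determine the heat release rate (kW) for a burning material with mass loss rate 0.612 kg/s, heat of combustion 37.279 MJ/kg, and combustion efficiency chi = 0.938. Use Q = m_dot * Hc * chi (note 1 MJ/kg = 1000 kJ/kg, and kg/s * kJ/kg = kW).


Hc = 37.279 MJ/kg = 37.279 * 1000 kJ/kg = 37279 kJ/kg
Q = 0.612 kg/s * 37279 kJ/kg * 0.938 = 21400 kW

21400 kW


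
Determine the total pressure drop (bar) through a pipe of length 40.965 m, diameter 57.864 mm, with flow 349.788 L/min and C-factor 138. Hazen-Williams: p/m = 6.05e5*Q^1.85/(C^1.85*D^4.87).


Q^1.85 = 50821
C^1.85 = 9094.4
D^4.87 = 3.8276e+08
p/m = 0.0088326 bar/m
p_total = 0.0088326 * 40.965 = 0.36183 bar

0.36183 bar


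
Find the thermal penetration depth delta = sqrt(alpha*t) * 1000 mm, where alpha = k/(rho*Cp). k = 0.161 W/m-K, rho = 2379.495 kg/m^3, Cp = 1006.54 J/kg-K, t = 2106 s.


alpha = 0.161 / (2379.495 * 1006.54) = 6.7222e-08 m^2/s
alpha * t = 0.00014157
delta = sqrt(0.00014157) * 1000 = 11.898 mm

11.898 mm


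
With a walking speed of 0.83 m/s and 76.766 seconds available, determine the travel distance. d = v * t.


d = 0.83 * 76.766 = 63.716 m

63.716 m


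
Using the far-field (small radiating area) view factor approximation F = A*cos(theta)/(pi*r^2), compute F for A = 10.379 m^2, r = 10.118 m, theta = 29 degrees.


cos(29 deg) = 0.87462
pi*r^2 = 321.62
F = 10.379 * 0.87462 / 321.62 = 0.028225

0.028225


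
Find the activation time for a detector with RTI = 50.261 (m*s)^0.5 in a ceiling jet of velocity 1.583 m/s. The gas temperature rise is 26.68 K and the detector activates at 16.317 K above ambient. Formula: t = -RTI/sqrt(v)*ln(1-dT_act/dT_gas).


dT_act/dT_gas = 0.61158
ln(1 - 0.61158) = -0.94567
t = -50.261 / sqrt(1.583) * -0.94567 = 37.777 s

37.777 s


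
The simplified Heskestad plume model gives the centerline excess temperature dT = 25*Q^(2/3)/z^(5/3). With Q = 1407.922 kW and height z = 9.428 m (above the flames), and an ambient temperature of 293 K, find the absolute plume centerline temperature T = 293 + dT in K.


Q^(2/3) = 125.62
z^(5/3) = 42.076
dT = 25 * 125.62 / 42.076 = 74.638 K
T = 293 + 74.638 = 367.64 K

367.64 K


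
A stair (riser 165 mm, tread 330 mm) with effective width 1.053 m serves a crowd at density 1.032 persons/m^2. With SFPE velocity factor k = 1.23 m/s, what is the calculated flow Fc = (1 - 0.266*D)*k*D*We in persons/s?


1 - 0.266*D = 1 - 0.266*1.032 = 0.72549
Fs = 0.72549 * 1.23 * 1.032 = 0.92091 persons/(s*m)
Fc = 0.92091 * 1.053 = 0.96971 persons/s

0.96971 persons/s


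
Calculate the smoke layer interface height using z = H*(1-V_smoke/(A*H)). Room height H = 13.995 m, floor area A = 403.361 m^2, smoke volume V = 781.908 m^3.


V/(A*H) = 0.13851
1 - 0.13851 = 0.86149
z = 13.995 * 0.86149 = 12.057 m

12.057 m


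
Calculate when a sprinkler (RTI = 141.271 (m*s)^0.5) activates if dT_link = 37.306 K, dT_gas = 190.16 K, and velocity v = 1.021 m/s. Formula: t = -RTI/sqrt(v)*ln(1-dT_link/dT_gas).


dT_link/dT_gas = 0.19618
ln(1 - 0.19618) = -0.21838
t = -141.271 / sqrt(1.021) * -0.21838 = 30.532 s

30.532 s


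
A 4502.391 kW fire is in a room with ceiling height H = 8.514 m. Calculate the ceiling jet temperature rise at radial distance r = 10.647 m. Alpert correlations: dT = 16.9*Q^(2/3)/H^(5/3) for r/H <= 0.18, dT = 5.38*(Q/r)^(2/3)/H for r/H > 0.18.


r/H = 10.647 / 8.514 = 1.2505
r/H > 0.18, so dT = 5.38*(Q/r)^(2/3)/H
Q/r = 422.88
(Q/r)^(2/3) = 56.339
dT = 5.38 * 56.339 / 8.514 = 35.601 K

35.601 K


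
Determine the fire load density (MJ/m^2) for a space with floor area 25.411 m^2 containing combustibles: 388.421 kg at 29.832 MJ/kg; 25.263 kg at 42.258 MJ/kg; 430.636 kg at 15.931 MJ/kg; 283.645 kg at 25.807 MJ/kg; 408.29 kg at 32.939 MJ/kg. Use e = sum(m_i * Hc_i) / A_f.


Total energy = 388.421*29.832 + 25.263*42.258 + 430.636*15.931 + 283.645*25.807 + 408.29*32.939
= 11587.38 + 1067.564 + 6860.462 + 7320.027 + 13448.66
= 40284.09 MJ
e = 40284.09 / 25.411 = 1585.3 MJ/m^2

1585.3 MJ/m^2


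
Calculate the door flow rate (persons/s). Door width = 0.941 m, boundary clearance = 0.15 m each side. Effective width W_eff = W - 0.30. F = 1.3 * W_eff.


W_eff = 0.941 - 0.30 = 0.641 m
F = 1.3 * 0.641 = 0.83330 persons/s

0.83330 persons/s


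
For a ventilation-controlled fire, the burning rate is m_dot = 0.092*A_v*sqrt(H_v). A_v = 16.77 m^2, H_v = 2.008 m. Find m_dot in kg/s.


sqrt(H_v) = 1.4170
m_dot = 0.092 * 16.77 * 1.4170 = 2.1863 kg/s

2.1863 kg/s


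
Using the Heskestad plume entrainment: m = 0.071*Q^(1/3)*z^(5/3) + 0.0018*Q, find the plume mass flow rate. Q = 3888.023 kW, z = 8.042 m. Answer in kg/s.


Q^(1/3) = 15.724
z^(5/3) = 32.280
First term = 0.071 * 15.724 * 32.280 = 36.039
Second term = 0.0018 * 3888.023 = 6.9984
m = 43.038 kg/s

43.038 kg/s


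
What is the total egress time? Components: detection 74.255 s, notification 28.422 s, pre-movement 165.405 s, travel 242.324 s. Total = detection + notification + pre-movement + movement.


Total = 74.255 + 28.422 + 165.405 + 242.324 = 510.406 s

510.406 s


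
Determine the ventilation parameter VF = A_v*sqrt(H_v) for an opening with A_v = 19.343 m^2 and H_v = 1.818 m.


sqrt(H_v) = 1.3483
VF = 19.343 * 1.3483 = 26.081 m^(5/2)

26.081 m^(5/2)


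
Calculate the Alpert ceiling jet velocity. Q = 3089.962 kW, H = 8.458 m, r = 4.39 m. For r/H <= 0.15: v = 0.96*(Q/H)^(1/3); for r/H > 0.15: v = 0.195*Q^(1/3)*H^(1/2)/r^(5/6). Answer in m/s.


r/H = 4.39 / 8.458 = 0.51904
r/H > 0.15, so v = 0.195*Q^(1/3)*H^(1/2)/r^(5/6)
Q^(1/3) = 14.565
H^(1/2) = 2.9083
r^(5/6) = 3.4307
v = 0.195 * 14.565 * 2.9083 / 3.4307 = 2.4077 m/s

2.4077 m/s


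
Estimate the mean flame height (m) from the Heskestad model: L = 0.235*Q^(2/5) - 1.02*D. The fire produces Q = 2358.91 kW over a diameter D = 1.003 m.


Q^(2/5) = 22.340
0.235 * Q^(2/5) = 5.2499
1.02 * D = 1.0231
L = 4.2269 m

4.2269 m


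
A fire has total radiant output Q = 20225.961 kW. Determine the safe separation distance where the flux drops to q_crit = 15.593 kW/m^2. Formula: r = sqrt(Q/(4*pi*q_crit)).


4*pi*q_crit = 195.95
Q/(4*pi*q_crit) = 103.22
r = sqrt(103.22) = 10.160 m

10.160 m


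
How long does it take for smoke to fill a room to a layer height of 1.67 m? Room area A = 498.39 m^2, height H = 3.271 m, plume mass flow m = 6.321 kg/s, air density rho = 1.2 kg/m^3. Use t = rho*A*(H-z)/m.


H - z = 1.601 m
t = 1.2 * 498.39 * 1.601 / 6.321 = 151.48 s

151.48 s


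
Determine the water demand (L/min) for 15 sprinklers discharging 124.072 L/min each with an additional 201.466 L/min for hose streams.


Sprinkler demand = 15 * 124.072 = 1861.08 L/min
Total = 1861.08 + 201.466 = 2062.546 L/min

2062.546 L/min


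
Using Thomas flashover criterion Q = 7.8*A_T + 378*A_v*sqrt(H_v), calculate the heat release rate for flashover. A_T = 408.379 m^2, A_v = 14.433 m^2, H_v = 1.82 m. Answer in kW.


7.8*A_T = 3185.4
sqrt(H_v) = 1.3491
378*A_v*sqrt(H_v) = 7360.1
Q = 3185.4 + 7360.1 = 10545 kW

10545 kW


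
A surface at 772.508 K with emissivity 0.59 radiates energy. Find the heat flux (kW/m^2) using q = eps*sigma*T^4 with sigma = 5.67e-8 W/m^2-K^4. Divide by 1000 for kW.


T^4 = 3.5613e+11
q = 0.59 * 5.67e-8 * 3.5613e+11 / 1000 = 11.914 kW/m^2

11.914 kW/m^2


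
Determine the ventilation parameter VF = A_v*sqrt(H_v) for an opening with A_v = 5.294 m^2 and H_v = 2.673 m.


sqrt(H_v) = 1.6349
VF = 5.294 * 1.6349 = 8.6553 m^(5/2)

8.6553 m^(5/2)


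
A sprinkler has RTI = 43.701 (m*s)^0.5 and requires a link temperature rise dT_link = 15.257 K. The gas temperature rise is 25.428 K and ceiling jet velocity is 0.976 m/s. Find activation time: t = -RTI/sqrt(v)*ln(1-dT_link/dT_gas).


dT_link/dT_gas = 0.60001
ln(1 - 0.60001) = -0.91631
t = -43.701 / sqrt(0.976) * -0.91631 = 40.533 s

40.533 s


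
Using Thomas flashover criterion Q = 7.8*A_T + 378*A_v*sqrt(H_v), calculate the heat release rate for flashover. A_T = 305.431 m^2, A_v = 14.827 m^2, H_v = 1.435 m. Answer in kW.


7.8*A_T = 2382.4
sqrt(H_v) = 1.1979
378*A_v*sqrt(H_v) = 6713.8
Q = 2382.4 + 6713.8 = 9096.2 kW

9096.2 kW


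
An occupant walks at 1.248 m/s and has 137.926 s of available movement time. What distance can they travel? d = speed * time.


d = 1.248 * 137.926 = 172.13 m

172.13 m


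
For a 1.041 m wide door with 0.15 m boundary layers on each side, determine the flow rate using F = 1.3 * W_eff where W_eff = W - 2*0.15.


W_eff = 1.041 - 0.30 = 0.741 m
F = 1.3 * 0.741 = 0.96330 persons/s

0.96330 persons/s


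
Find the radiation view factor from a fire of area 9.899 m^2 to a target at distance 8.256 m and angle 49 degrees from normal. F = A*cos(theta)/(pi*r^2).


cos(49 deg) = 0.65606
pi*r^2 = 214.14
F = 9.899 * 0.65606 / 214.14 = 0.030328

0.030328


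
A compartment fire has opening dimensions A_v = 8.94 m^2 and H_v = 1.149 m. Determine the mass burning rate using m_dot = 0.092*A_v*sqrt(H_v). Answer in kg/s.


sqrt(H_v) = 1.0719
m_dot = 0.092 * 8.94 * 1.0719 = 0.88163 kg/s

0.88163 kg/s


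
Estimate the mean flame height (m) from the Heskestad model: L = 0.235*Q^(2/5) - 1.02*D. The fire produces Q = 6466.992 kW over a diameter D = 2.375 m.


Q^(2/5) = 33.441
0.235 * Q^(2/5) = 7.8587
1.02 * D = 2.4225
L = 5.4362 m

5.4362 m


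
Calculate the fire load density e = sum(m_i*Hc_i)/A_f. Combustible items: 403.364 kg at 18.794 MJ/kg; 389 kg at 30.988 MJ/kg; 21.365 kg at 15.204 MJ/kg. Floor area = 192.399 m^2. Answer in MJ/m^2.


Total energy = 403.364*18.794 + 389*30.988 + 21.365*15.204
= 7580.823 + 12054.332 + 324.8335
= 19959.99 MJ
e = 19959.99 / 192.399 = 103.74 MJ/m^2

103.74 MJ/m^2


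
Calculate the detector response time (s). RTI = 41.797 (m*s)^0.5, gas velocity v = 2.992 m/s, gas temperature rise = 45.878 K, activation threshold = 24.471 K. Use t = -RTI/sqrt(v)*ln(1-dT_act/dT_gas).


dT_act/dT_gas = 0.53339
ln(1 - 0.53339) = -0.76227
t = -41.797 / sqrt(2.992) * -0.76227 = 18.419 s

18.419 s


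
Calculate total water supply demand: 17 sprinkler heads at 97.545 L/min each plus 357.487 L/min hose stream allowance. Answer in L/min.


Sprinkler demand = 17 * 97.545 = 1658.265 L/min
Total = 1658.265 + 357.487 = 2015.752 L/min

2015.752 L/min


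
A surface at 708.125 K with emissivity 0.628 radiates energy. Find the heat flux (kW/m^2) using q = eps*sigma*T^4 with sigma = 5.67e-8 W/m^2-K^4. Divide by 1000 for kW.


T^4 = 2.5144e+11
q = 0.628 * 5.67e-8 * 2.5144e+11 / 1000 = 8.9533 kW/m^2

8.9533 kW/m^2


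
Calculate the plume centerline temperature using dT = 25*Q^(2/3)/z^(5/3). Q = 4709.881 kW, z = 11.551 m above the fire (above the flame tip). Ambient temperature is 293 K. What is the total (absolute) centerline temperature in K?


Q^(2/3) = 280.98
z^(5/3) = 59.025
dT = 25 * 280.98 / 59.025 = 119.01 K
T = 293 + 119.01 = 412.01 K

412.01 K


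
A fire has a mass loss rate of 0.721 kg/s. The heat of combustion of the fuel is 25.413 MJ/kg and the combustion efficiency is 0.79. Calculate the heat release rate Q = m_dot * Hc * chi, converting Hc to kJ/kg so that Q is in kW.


Hc = 25.413 MJ/kg = 25.413 * 1000 kJ/kg = 25413 kJ/kg
Q = 0.721 kg/s * 25413 kJ/kg * 0.79 = 14475 kW

14475 kW


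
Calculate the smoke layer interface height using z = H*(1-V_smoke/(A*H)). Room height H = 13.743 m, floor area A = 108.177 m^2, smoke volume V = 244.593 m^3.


V/(A*H) = 0.16452
1 - 0.16452 = 0.83548
z = 13.743 * 0.83548 = 11.482 m

11.482 m


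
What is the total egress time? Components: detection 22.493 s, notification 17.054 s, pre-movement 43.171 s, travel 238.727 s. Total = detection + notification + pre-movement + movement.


Total = 22.493 + 17.054 + 43.171 + 238.727 = 321.445 s

321.445 s


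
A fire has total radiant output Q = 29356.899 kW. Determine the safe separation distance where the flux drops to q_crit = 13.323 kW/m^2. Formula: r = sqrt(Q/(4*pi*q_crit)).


4*pi*q_crit = 167.42
Q/(4*pi*q_crit) = 175.35
r = sqrt(175.35) = 13.242 m

13.242 m


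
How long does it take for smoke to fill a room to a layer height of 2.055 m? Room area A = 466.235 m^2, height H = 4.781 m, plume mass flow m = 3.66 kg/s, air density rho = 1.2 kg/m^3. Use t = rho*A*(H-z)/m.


H - z = 2.726 m
t = 1.2 * 466.235 * 2.726 / 3.66 = 416.71 s

416.71 s


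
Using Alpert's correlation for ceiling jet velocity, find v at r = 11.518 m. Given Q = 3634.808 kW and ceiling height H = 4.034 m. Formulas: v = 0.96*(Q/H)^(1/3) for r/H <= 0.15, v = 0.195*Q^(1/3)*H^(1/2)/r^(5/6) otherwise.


r/H = 11.518 / 4.034 = 2.8552
r/H > 0.15, so v = 0.195*Q^(1/3)*H^(1/2)/r^(5/6)
Q^(1/3) = 15.375
H^(1/2) = 2.0085
r^(5/6) = 7.6644
v = 0.195 * 15.375 * 2.0085 / 7.6644 = 0.78569 m/s

0.78569 m/s


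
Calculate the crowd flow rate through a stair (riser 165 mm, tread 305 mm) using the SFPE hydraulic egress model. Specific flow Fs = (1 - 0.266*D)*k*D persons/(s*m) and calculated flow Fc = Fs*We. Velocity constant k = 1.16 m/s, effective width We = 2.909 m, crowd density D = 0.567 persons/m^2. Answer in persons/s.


1 - 0.266*D = 1 - 0.266*0.567 = 0.84918
Fs = 0.84918 * 1.16 * 0.567 = 0.55852 persons/(s*m)
Fc = 0.55852 * 2.909 = 1.6247 persons/s

1.6247 persons/s


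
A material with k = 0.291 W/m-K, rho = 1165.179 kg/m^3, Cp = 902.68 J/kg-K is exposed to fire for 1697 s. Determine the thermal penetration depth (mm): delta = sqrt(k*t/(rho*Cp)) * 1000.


alpha = 0.291 / (1165.179 * 902.68) = 2.7667e-07 m^2/s
alpha * t = 0.00046951
delta = sqrt(0.00046951) * 1000 = 21.668 mm

21.668 mm


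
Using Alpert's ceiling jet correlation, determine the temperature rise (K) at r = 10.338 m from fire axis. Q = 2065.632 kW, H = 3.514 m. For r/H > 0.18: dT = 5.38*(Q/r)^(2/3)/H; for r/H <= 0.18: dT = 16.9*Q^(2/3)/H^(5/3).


r/H = 10.338 / 3.514 = 2.9419
r/H > 0.18, so dT = 5.38*(Q/r)^(2/3)/H
Q/r = 199.81
(Q/r)^(2/3) = 34.178
dT = 5.38 * 34.178 / 3.514 = 52.327 K

52.327 K


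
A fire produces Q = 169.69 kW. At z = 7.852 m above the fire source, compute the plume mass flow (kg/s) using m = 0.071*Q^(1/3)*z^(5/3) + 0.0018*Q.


Q^(1/3) = 5.5363
z^(5/3) = 31.019
First term = 0.071 * 5.5363 * 31.019 = 12.193
Second term = 0.0018 * 169.69 = 0.30544
m = 12.498 kg/s

12.498 kg/s


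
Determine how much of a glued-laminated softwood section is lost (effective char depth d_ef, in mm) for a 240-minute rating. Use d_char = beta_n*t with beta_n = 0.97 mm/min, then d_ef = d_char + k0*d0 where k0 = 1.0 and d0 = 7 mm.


d_char = 0.97 * 240 = 232.8 mm
d_ef = 232.8 + 1.0*7 = 239.8 mm

239.8 mm


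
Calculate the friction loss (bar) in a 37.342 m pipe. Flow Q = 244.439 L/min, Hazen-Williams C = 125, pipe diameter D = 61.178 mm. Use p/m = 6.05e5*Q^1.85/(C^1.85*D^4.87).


Q^1.85 = 26189
C^1.85 = 7573.3
D^4.87 = 5.0202e+08
p/m = 0.0041674 bar/m
p_total = 0.0041674 * 37.342 = 0.15562 bar

0.15562 bar


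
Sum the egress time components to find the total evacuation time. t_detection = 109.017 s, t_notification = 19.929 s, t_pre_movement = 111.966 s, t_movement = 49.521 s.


Total = 109.017 + 19.929 + 111.966 + 49.521 = 290.433 s

290.433 s


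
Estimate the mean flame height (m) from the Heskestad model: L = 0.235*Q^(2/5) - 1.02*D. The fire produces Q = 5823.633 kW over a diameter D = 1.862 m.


Q^(2/5) = 32.068
0.235 * Q^(2/5) = 7.5361
1.02 * D = 1.8992
L = 5.6368 m

5.6368 m


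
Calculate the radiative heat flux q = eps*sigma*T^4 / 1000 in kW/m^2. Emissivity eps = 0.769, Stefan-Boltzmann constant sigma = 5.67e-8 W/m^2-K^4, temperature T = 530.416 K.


T^4 = 7.9153e+10
q = 0.769 * 5.67e-8 * 7.9153e+10 / 1000 = 3.4512 kW/m^2

3.4512 kW/m^2


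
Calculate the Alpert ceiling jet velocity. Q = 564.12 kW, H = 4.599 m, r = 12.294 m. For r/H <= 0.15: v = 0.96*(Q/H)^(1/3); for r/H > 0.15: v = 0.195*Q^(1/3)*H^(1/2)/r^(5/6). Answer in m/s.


r/H = 12.294 / 4.599 = 2.6732
r/H > 0.15, so v = 0.195*Q^(1/3)*H^(1/2)/r^(5/6)
Q^(1/3) = 8.2627
H^(1/2) = 2.1445
r^(5/6) = 8.0924
v = 0.195 * 8.2627 * 2.1445 / 8.0924 = 0.42698 m/s

0.42698 m/s


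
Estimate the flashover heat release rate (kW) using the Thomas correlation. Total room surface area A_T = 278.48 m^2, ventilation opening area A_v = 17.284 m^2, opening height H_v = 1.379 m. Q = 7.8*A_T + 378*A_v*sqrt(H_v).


7.8*A_T = 2172.144
sqrt(H_v) = 1.1743
378*A_v*sqrt(H_v) = 7672.2
Q = 2172.144 + 7672.2 = 9844.3 kW

9844.3 kW


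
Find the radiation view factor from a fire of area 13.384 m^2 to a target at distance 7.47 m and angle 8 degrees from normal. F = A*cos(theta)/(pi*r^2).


cos(8 deg) = 0.99027
pi*r^2 = 175.30
F = 13.384 * 0.99027 / 175.30 = 0.075604

0.075604


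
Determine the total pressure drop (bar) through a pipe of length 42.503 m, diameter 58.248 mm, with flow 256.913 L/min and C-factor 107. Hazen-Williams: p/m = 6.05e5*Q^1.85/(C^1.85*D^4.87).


Q^1.85 = 28715
C^1.85 = 5680.2
D^4.87 = 3.9529e+08
p/m = 0.0077372 bar/m
p_total = 0.0077372 * 42.503 = 0.32885 bar

0.32885 bar


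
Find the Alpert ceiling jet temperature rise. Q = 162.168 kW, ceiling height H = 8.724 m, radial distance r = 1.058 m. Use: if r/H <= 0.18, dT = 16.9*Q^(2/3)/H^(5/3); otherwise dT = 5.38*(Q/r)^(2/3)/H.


r/H = 1.058 / 8.724 = 0.12127
r/H <= 0.18, so dT = 16.9*Q^(2/3)/H^(5/3)
Q^(2/3) = 29.738
H^(5/3) = 36.971
dT = 16.9 * 29.738 / 36.971 = 13.594 K

13.594 K


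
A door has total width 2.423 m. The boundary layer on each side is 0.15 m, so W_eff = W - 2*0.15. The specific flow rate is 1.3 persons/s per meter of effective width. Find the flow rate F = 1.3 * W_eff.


W_eff = 2.423 - 0.30 = 2.123 m
F = 1.3 * 2.123 = 2.7599 persons/s

2.7599 persons/s


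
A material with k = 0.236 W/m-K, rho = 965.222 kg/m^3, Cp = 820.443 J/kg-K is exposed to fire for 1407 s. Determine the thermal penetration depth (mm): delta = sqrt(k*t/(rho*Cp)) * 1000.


alpha = 0.236 / (965.222 * 820.443) = 2.9801e-07 m^2/s
alpha * t = 0.00041931
delta = sqrt(0.00041931) * 1000 = 20.477 mm

20.477 mm


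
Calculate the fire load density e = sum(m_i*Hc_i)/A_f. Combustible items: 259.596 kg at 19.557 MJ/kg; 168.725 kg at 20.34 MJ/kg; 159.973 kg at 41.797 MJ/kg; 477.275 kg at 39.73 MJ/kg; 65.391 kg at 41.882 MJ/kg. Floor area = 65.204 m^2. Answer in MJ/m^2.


Total energy = 259.596*19.557 + 168.725*20.34 + 159.973*41.797 + 477.275*39.73 + 65.391*41.882
= 5076.919 + 3431.867 + 6686.391 + 18962.14 + 2738.706
= 36896.02 MJ
e = 36896.02 / 65.204 = 565.86 MJ/m^2

565.86 MJ/m^2


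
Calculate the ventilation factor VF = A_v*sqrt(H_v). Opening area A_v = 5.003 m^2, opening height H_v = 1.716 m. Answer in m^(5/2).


sqrt(H_v) = 1.3100
VF = 5.003 * 1.3100 = 6.5537 m^(5/2)

6.5537 m^(5/2)


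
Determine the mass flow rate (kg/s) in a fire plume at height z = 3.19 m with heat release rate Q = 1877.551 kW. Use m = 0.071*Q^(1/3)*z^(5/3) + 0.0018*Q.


Q^(1/3) = 12.337
z^(5/3) = 6.9128
First term = 0.071 * 12.337 * 6.9128 = 6.0549
Second term = 0.0018 * 1877.551 = 3.3796
m = 9.4345 kg/s

9.4345 kg/s


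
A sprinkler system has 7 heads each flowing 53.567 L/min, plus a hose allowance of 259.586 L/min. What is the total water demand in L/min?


Sprinkler demand = 7 * 53.567 = 374.969 L/min
Total = 374.969 + 259.586 = 634.555 L/min

634.555 L/min


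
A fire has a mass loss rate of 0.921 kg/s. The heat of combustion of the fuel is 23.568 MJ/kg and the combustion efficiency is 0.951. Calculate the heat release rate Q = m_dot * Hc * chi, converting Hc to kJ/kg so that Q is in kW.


Hc = 23.568 MJ/kg = 23.568 * 1000 kJ/kg = 23568 kJ/kg
Q = 0.921 kg/s * 23568 kJ/kg * 0.951 = 20643 kW

20643 kW


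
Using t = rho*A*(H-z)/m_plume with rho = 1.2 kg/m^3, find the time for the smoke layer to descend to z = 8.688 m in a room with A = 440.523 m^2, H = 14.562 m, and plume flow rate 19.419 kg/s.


H - z = 5.874 m
t = 1.2 * 440.523 * 5.874 / 19.419 = 159.90 s

159.90 s


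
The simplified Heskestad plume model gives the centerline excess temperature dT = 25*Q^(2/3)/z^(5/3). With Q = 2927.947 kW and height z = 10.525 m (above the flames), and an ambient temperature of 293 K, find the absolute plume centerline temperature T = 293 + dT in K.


Q^(2/3) = 204.66
z^(5/3) = 50.548
dT = 25 * 204.66 / 50.548 = 101.22 K
T = 293 + 101.22 = 394.22 K

394.22 K


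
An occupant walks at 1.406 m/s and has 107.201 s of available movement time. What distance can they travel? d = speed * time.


d = 1.406 * 107.201 = 150.72 m

150.72 m


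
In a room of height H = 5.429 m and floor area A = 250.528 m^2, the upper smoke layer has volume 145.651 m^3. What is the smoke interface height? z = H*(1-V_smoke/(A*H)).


V/(A*H) = 0.10709
1 - 0.10709 = 0.89291
z = 5.429 * 0.89291 = 4.8476 m

4.8476 m


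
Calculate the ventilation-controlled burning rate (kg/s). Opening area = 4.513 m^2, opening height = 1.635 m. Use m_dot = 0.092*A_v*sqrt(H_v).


sqrt(H_v) = 1.2787
m_dot = 0.092 * 4.513 * 1.2787 = 0.53090 kg/s

0.53090 kg/s


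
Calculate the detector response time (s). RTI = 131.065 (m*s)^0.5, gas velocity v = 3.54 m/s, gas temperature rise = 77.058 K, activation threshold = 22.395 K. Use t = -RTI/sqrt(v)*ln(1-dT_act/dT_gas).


dT_act/dT_gas = 0.29063
ln(1 - 0.29063) = -0.34337
t = -131.065 / sqrt(3.54) * -0.34337 = 23.919 s

23.919 s


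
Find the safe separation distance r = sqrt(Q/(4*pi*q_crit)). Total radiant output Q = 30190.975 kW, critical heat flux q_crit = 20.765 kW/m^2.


4*pi*q_crit = 260.94
Q/(4*pi*q_crit) = 115.70
r = sqrt(115.70) = 10.756 m

10.756 m


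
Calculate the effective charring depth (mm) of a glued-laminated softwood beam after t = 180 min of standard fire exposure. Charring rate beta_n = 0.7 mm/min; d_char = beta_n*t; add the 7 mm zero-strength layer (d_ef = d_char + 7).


d_char = 0.7 * 180 = 126 mm
d_ef = 126 + 1.0*7 = 133 mm

133 mm


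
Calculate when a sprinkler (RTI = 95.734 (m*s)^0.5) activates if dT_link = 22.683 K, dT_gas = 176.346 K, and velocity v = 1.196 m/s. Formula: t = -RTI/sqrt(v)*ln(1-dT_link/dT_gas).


dT_link/dT_gas = 0.12863
ln(1 - 0.12863) = -0.13769
t = -95.734 / sqrt(1.196) * -0.13769 = 12.053 s

12.053 s


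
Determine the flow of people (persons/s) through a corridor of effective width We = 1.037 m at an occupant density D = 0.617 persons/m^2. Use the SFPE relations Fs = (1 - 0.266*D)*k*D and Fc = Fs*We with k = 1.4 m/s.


1 - 0.266*D = 1 - 0.266*0.617 = 0.83588
Fs = 0.83588 * 1.4 * 0.617 = 0.72203 persons/(s*m)
Fc = 0.72203 * 1.037 = 0.74875 persons/s

0.74875 persons/s


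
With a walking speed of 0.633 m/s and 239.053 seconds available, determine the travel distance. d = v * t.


d = 0.633 * 239.053 = 151.32 m

151.32 m


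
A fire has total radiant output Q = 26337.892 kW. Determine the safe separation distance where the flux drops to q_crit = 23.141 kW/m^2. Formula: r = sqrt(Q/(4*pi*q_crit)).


4*pi*q_crit = 290.80
Q/(4*pi*q_crit) = 90.571
r = sqrt(90.571) = 9.5169 m

9.5169 m


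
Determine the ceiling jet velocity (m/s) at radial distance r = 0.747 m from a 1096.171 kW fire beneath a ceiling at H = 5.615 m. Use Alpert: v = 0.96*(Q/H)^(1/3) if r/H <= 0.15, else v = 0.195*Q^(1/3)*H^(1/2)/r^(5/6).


r/H = 0.747 / 5.615 = 0.13304
r/H <= 0.15, so v = 0.96*(Q/H)^(1/3)
Q/H = 195.22
(Q/H)^(1/3) = 5.8011
v = 0.96 * 5.8011 = 5.5690 m/s

5.5690 m/s


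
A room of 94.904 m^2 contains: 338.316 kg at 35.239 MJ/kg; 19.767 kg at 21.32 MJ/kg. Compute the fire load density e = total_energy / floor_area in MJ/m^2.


Total energy = 338.316*35.239 + 19.767*21.32
= 11921.92 + 421.4324
= 12343.35 MJ
e = 12343.35 / 94.904 = 130.06 MJ/m^2

130.06 MJ/m^2


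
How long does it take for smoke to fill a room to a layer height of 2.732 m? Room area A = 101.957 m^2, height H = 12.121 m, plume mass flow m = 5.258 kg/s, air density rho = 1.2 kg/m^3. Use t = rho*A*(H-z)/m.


H - z = 9.389 m
t = 1.2 * 101.957 * 9.389 / 5.258 = 218.47 s

218.47 s


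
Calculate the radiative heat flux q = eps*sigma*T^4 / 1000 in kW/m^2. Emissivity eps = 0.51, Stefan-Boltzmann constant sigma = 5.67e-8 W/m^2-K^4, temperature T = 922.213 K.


T^4 = 7.2331e+11
q = 0.51 * 5.67e-8 * 7.2331e+11 / 1000 = 20.916 kW/m^2

20.916 kW/m^2


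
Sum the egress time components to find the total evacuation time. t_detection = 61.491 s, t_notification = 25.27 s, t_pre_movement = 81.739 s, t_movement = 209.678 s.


Total = 61.491 + 25.27 + 81.739 + 209.678 = 378.178 s

378.178 s


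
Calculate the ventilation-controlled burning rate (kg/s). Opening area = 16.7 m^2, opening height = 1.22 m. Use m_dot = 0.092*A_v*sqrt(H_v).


sqrt(H_v) = 1.1045
m_dot = 0.092 * 16.7 * 1.1045 = 1.6970 kg/s

1.6970 kg/s


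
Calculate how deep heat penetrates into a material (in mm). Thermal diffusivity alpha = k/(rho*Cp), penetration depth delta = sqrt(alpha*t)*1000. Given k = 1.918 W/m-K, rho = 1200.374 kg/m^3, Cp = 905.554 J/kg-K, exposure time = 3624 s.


alpha = 1.918 / (1200.374 * 905.554) = 1.7645e-06 m^2/s
alpha * t = 0.0063945
delta = sqrt(0.0063945) * 1000 = 79.966 mm

79.966 mm


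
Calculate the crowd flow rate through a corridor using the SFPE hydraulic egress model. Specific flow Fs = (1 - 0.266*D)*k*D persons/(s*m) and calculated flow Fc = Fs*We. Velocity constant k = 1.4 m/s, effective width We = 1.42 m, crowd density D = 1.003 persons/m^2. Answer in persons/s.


1 - 0.266*D = 1 - 0.266*1.003 = 0.73320
Fs = 0.73320 * 1.4 * 1.003 = 1.0296 persons/(s*m)
Fc = 1.0296 * 1.42 = 1.4620 persons/s

1.4620 persons/s


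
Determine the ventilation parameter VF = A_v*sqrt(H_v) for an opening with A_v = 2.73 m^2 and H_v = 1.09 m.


sqrt(H_v) = 1.0440
VF = 2.73 * 1.0440 = 2.8502 m^(5/2)

2.8502 m^(5/2)


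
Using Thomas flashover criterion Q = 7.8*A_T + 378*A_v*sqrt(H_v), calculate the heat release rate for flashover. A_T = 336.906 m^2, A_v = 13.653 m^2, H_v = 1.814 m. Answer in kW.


7.8*A_T = 2627.9
sqrt(H_v) = 1.3468
378*A_v*sqrt(H_v) = 6950.9
Q = 2627.9 + 6950.9 = 9578.7 kW

9578.7 kW


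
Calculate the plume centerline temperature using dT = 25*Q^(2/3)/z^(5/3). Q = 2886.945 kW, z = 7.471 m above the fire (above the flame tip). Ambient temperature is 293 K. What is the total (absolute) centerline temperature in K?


Q^(2/3) = 202.75
z^(5/3) = 28.552
dT = 25 * 202.75 / 28.552 = 177.53 K
T = 293 + 177.53 = 470.53 K

470.53 K


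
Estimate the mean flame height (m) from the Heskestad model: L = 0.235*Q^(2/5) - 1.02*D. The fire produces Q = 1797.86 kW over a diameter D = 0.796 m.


Q^(2/5) = 20.040
0.235 * Q^(2/5) = 4.7095
1.02 * D = 0.81192
L = 3.8975 m

3.8975 m


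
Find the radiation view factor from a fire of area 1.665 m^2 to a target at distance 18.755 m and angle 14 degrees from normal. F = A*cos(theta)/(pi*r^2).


cos(14 deg) = 0.97030
pi*r^2 = 1105.1
F = 1.665 * 0.97030 / 1105.1 = 0.0014620

0.0014620


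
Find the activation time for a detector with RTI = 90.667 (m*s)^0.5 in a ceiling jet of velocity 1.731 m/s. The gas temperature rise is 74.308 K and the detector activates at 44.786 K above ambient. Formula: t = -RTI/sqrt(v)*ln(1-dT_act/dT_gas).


dT_act/dT_gas = 0.60271
ln(1 - 0.60271) = -0.92308
t = -90.667 / sqrt(1.731) * -0.92308 = 63.612 s

63.612 s


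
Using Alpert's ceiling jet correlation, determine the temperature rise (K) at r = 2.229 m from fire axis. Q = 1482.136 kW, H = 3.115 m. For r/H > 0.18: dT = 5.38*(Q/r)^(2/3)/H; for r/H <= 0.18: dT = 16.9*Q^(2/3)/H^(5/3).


r/H = 2.229 / 3.115 = 0.71557
r/H > 0.18, so dT = 5.38*(Q/r)^(2/3)/H
Q/r = 664.93
(Q/r)^(2/3) = 76.182
dT = 5.38 * 76.182 / 3.115 = 131.58 K

131.58 K


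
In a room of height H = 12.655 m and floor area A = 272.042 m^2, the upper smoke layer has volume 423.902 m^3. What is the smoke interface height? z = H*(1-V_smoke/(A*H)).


V/(A*H) = 0.12313
1 - 0.12313 = 0.87687
z = 12.655 * 0.87687 = 11.097 m

11.097 m


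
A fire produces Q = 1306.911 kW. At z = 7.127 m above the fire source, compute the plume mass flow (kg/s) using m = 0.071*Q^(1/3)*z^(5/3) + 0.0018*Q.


Q^(1/3) = 10.933
z^(5/3) = 26.394
First term = 0.071 * 10.933 * 26.394 = 20.489
Second term = 0.0018 * 1306.911 = 2.3524
m = 22.841 kg/s

22.841 kg/s


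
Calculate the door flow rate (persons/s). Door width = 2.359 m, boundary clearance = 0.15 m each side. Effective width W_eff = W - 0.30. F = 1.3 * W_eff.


W_eff = 2.359 - 0.30 = 2.059 m
F = 1.3 * 2.059 = 2.6767 persons/s

2.6767 persons/s


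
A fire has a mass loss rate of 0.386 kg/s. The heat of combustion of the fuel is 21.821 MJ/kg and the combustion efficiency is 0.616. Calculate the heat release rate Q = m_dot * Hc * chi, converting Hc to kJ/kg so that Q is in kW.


Hc = 21.821 MJ/kg = 21.821 * 1000 kJ/kg = 21821 kJ/kg
Q = 0.386 kg/s * 21821 kJ/kg * 0.616 = 5188.5 kW

5188.5 kW


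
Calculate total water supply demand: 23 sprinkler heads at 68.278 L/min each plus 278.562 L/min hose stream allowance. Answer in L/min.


Sprinkler demand = 23 * 68.278 = 1570.394 L/min
Total = 1570.394 + 278.562 = 1848.956 L/min

1848.956 L/min


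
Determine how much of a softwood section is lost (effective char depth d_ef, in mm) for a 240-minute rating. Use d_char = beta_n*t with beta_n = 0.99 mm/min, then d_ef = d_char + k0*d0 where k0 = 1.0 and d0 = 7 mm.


d_char = 0.99 * 240 = 237.6 mm
d_ef = 237.6 + 1.0*7 = 244.6 mm

244.6 mm


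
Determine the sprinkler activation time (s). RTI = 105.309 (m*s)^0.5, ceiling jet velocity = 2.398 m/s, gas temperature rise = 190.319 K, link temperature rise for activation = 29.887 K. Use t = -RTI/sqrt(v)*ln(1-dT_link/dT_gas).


dT_link/dT_gas = 0.15704
ln(1 - 0.15704) = -0.17083
t = -105.309 / sqrt(2.398) * -0.17083 = 11.617 s

11.617 s


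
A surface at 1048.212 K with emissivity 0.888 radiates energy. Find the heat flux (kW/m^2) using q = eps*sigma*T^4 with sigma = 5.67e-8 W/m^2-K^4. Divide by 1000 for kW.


T^4 = 1.2072e+12
q = 0.888 * 5.67e-8 * 1.2072e+12 / 1000 = 60.784 kW/m^2

60.784 kW/m^2


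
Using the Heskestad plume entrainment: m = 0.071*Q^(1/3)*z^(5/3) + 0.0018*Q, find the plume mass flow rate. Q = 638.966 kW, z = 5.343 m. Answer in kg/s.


Q^(1/3) = 8.6131
z^(5/3) = 16.330
First term = 0.071 * 8.6131 * 16.330 = 9.9860
Second term = 0.0018 * 638.966 = 1.1501
m = 11.136 kg/s

11.136 kg/s


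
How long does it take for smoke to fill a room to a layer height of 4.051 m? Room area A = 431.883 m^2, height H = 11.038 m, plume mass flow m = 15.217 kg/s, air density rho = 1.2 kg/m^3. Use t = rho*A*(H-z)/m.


H - z = 6.987 m
t = 1.2 * 431.883 * 6.987 / 15.217 = 237.96 s

237.96 s


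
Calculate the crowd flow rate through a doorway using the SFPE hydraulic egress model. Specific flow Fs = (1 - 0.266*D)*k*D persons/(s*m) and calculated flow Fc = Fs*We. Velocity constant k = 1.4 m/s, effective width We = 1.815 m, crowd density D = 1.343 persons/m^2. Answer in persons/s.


1 - 0.266*D = 1 - 0.266*1.343 = 0.64276
Fs = 0.64276 * 1.4 * 1.343 = 1.2085 persons/(s*m)
Fc = 1.2085 * 1.815 = 2.1935 persons/s

2.1935 persons/s


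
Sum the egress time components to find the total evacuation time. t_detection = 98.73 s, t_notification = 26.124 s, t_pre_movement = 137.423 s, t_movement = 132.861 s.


Total = 98.73 + 26.124 + 137.423 + 132.861 = 395.138 s

395.138 s


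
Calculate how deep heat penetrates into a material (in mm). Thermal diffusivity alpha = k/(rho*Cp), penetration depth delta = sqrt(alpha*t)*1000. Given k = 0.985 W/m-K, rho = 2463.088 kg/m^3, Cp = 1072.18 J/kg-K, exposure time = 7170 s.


alpha = 0.985 / (2463.088 * 1072.18) = 3.7298e-07 m^2/s
alpha * t = 0.0026743
delta = sqrt(0.0026743) * 1000 = 51.713 mm

51.713 mm


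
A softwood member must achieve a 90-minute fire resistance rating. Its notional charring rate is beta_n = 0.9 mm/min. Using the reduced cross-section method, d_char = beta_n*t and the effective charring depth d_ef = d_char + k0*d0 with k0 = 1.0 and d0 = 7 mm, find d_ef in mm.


d_char = 0.9 * 90 = 81 mm
d_ef = 81 + 1.0*7 = 88 mm

88 mm
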